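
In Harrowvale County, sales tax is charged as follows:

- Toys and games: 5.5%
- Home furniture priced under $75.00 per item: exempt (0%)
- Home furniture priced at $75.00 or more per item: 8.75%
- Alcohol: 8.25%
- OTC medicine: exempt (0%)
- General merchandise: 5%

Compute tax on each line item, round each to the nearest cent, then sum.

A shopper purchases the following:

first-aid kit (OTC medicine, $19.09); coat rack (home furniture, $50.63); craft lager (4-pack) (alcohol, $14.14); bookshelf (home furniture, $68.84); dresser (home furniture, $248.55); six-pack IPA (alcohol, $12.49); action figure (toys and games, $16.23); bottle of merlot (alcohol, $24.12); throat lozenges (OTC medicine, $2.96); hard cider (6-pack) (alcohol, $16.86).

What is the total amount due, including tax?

First-aid kit $19.09: OTC medicine → 0% → $0.00
Coat rack $50.63: home furniture, under $75.00 → 0% → $0.00
Craft lager (4-pack) $14.14: alcohol → 8.25% → $1.17
Bookshelf $68.84: home furniture, under $75.00 → 0% → $0.00
Dresser $248.55: home furniture, $75.00 or more → 8.75% → $21.75
Six-pack IPA $12.49: alcohol → 8.25% → $1.03
Action figure $16.23: toys and games → 5.5% → $0.89
Bottle of merlot $24.12: alcohol → 8.25% → $1.99
Throat lozenges $2.96: OTC medicine → 0% → $0.00
Hard cider (6-pack) $16.86: alcohol → 8.25% → $1.39
Subtotal = $473.91; tax = $28.22; total due = $502.13

$502.13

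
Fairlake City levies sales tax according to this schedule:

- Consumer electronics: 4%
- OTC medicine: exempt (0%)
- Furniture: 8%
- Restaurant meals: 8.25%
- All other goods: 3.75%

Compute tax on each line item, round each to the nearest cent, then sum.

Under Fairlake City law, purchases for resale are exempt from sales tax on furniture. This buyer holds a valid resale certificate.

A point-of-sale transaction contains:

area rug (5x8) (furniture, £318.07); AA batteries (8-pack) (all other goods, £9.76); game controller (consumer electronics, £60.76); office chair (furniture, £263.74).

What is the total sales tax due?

£2.80

Area rug (5x8) £318.07: furniture, buyer-exempt → 0% → £0.00
AA batteries (8-pack) £9.76: all other goods → 3.75% → £0.37
Game controller £60.76: consumer electronics → 4% → £2.43
Office chair £263.74: furniture, buyer-exempt → 0% → £0.00
Total tax = £0.37 + £2.43 = £2.80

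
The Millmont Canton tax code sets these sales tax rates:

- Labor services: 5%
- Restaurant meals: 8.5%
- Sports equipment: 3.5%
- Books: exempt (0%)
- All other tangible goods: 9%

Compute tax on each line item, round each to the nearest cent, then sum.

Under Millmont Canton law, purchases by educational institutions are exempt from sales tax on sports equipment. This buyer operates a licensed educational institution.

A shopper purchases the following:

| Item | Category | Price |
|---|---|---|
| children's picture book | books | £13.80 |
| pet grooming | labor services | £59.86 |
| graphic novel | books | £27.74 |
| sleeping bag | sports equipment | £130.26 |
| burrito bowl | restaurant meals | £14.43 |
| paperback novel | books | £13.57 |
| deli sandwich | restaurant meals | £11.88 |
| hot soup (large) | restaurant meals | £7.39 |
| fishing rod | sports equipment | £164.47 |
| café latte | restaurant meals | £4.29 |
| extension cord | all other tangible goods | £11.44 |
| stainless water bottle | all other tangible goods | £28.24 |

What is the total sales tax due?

Children's picture book £13.80: books → 0% → £0.00
Pet grooming £59.86: labor services → 5% → £2.99
Graphic novel £27.74: books → 0% → £0.00
Sleeping bag £130.26: sports equipment, buyer-exempt → 0% → £0.00
Burrito bowl £14.43: restaurant meals → 8.5% → £1.23
Paperback novel £13.57: books → 0% → £0.00
Deli sandwich £11.88: restaurant meals → 8.5% → £1.01
Hot soup (large) £7.39: restaurant meals → 8.5% → £0.63
Fishing rod £164.47: sports equipment, buyer-exempt → 0% → £0.00
Café latte £4.29: restaurant meals → 8.5% → £0.36
Extension cord £11.44: all other tangible goods → 9% → £1.03
Stainless water bottle £28.24: all other tangible goods → 9% → £2.54
Total tax = £2.99 + £1.23 + £1.01 + £0.63 + £0.36 + £1.03 + £2.54 = £9.79

£9.79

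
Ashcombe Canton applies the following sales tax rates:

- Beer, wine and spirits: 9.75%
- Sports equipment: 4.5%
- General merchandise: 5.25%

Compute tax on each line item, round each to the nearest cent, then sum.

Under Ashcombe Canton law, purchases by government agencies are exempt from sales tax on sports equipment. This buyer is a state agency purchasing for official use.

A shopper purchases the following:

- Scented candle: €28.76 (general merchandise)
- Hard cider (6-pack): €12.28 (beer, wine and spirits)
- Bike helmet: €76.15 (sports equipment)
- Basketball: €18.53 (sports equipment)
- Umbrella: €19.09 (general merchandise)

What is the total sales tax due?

€3.71

Scented candle €28.76: general merchandise → 5.25% → €1.51
Hard cider (6-pack) €12.28: beer, wine and spirits → 9.75% → €1.20
Bike helmet €76.15: sports equipment, buyer-exempt → 0% → €0.00
Basketball €18.53: sports equipment, buyer-exempt → 0% → €0.00
Umbrella €19.09: general merchandise → 5.25% → €1.00
Total tax = €1.51 + €1.20 + €1.00 = €3.71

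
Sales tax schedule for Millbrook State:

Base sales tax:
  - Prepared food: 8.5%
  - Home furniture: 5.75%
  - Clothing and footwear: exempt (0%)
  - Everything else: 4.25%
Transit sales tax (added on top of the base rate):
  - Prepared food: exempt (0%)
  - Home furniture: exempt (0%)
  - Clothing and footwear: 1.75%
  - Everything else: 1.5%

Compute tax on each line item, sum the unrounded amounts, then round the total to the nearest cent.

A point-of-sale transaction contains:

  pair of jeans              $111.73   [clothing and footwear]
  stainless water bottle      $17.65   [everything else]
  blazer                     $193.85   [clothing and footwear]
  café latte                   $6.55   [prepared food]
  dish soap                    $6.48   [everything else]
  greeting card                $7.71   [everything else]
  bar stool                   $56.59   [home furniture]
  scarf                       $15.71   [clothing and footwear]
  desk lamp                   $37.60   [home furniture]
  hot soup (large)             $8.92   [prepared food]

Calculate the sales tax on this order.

$14.18

Pair of jeans $111.73: clothing and footwear → 0% + 1.75% transit = 1.75% → $1.955275
Stainless water bottle $17.65: everything else → 4.25% + 1.5% transit = 5.75% → $1.014875
Blazer $193.85: clothing and footwear → 0% + 1.75% transit = 1.75% → $3.392375
Café latte $6.55: prepared food → 8.5% + 0% transit = 8.5% → $0.55675
Dish soap $6.48: everything else → 4.25% + 1.5% transit = 5.75% → $0.3726
Greeting card $7.71: everything else → 4.25% + 1.5% transit = 5.75% → $0.443325
Bar stool $56.59: home furniture → 5.75% + 0% transit = 5.75% → $3.253925
Scarf $15.71: clothing and footwear → 0% + 1.75% transit = 1.75% → $0.274925
Desk lamp $37.60: home furniture → 5.75% + 0% transit = 5.75% → $2.162
Hot soup (large) $8.92: prepared food → 8.5% + 0% transit = 8.5% → $0.7582
Unrounded tax sum = $14.18425 → $14.18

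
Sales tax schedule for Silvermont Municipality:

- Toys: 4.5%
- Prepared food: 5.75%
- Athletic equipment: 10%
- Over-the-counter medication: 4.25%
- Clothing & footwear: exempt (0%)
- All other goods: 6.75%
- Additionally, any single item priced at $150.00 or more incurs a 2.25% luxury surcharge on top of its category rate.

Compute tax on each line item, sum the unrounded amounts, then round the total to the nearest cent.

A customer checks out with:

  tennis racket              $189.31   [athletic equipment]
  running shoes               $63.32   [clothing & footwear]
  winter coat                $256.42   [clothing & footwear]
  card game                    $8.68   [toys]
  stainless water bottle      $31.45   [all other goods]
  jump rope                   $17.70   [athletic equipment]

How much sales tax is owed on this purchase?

$33.24

Tennis racket $189.31: athletic equipment → 10% + 2.25% surcharge = 12.25% → $23.190475
Running shoes $63.32: clothing & footwear → 0% → $0.00
Winter coat $256.42: clothing & footwear → 0% + 2.25% surcharge = 2.25% → $5.76945
Card game $8.68: toys → 4.5% → $0.3906
Stainless water bottle $31.45: all other goods → 6.75% → $2.122875
Jump rope $17.70: athletic equipment → 10% → $1.77
Unrounded tax sum = $33.2434 → $33.24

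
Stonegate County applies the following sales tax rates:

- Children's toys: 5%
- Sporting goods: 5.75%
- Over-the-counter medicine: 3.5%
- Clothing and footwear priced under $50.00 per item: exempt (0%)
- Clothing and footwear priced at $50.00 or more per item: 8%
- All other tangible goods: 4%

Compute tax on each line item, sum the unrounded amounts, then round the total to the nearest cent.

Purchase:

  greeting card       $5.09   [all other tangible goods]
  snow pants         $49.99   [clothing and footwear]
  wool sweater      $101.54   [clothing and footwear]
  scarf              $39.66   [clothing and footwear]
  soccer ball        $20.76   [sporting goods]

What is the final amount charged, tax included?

$226.56

Greeting card $5.09: all other tangible goods → 4% → $0.2036
Snow pants $49.99: clothing and footwear, under $50.00 → 0% → $0.00
Wool sweater $101.54: clothing and footwear, $50.00 or more → 8% → $8.1232
Scarf $39.66: clothing and footwear, under $50.00 → 0% → $0.00
Soccer ball $20.76: sporting goods → 5.75% → $1.1937
Subtotal = $217.04; unrounded tax = $9.5205 → $9.52; total due = $226.56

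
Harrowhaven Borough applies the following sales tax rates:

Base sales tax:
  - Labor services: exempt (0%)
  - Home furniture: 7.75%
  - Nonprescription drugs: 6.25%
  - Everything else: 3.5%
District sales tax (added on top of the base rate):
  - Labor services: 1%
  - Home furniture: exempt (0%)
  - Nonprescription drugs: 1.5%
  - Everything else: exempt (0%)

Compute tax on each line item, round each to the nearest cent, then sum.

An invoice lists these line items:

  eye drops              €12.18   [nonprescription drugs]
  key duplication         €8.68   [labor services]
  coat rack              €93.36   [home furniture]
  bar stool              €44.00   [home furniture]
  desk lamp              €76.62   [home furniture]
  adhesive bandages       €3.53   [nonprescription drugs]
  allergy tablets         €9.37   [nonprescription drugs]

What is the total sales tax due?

Eye drops €12.18: nonprescription drugs → 6.25% + 1.5% district = 7.75% → €0.94
Key duplication €8.68: labor services → 0% + 1% district = 1% → €0.09
Coat rack €93.36: home furniture → 7.75% + 0% district = 7.75% → €7.24
Bar stool €44.00: home furniture → 7.75% + 0% district = 7.75% → €3.41
Desk lamp €76.62: home furniture → 7.75% + 0% district = 7.75% → €5.94
Adhesive bandages €3.53: nonprescription drugs → 6.25% + 1.5% district = 7.75% → €0.27
Allergy tablets €9.37: nonprescription drugs → 6.25% + 1.5% district = 7.75% → €0.73
Total tax = €0.94 + €0.09 + €7.24 + €3.41 + €5.94 + €0.27 + €0.73 = €18.62

€18.62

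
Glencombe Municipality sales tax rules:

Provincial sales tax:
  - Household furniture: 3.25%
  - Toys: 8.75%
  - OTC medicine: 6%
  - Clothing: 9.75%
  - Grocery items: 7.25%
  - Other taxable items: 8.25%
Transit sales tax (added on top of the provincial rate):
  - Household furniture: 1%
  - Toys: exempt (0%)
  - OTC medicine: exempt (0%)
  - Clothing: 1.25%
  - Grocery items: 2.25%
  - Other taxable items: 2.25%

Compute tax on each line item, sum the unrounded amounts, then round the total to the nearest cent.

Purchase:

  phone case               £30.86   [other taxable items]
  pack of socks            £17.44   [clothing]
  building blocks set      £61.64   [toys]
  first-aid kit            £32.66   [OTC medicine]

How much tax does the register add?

Phone case £30.86: other taxable items → 8.25% + 2.25% transit = 10.5% → £3.2403
Pack of socks £17.44: clothing → 9.75% + 1.25% transit = 11% → £1.9184
Building blocks set £61.64: toys → 8.75% + 0% transit = 8.75% → £5.3935
First-aid kit £32.66: OTC medicine → 6% + 0% transit = 6% → £1.9596
Unrounded tax sum = £12.5118 → £12.51

£12.51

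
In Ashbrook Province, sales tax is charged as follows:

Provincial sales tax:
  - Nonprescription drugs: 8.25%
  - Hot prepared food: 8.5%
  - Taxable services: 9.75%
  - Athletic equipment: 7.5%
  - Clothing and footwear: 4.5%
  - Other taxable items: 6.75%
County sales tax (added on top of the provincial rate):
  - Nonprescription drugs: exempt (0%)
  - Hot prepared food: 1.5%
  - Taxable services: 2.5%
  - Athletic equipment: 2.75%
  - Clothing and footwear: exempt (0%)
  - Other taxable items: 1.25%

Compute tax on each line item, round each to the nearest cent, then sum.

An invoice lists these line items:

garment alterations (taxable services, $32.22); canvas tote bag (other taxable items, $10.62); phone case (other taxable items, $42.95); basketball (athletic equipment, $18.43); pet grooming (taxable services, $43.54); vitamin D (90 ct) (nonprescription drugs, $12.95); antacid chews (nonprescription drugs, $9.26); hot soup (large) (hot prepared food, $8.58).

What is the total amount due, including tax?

$196.70

Garment alterations $32.22: taxable services → 9.75% + 2.5% county = 12.25% → $3.95
Canvas tote bag $10.62: other taxable items → 6.75% + 1.25% county = 8% → $0.85
Phone case $42.95: other taxable items → 6.75% + 1.25% county = 8% → $3.44
Basketball $18.43: athletic equipment → 7.5% + 2.75% county = 10.25% → $1.89
Pet grooming $43.54: taxable services → 9.75% + 2.5% county = 12.25% → $5.33
Vitamin D (90 ct) $12.95: nonprescription drugs → 8.25% + 0% county = 8.25% → $1.07
Antacid chews $9.26: nonprescription drugs → 8.25% + 0% county = 8.25% → $0.76
Hot soup (large) $8.58: hot prepared food → 8.5% + 1.5% county = 10% → $0.86
Subtotal = $178.55; tax = $18.15; total due = $196.70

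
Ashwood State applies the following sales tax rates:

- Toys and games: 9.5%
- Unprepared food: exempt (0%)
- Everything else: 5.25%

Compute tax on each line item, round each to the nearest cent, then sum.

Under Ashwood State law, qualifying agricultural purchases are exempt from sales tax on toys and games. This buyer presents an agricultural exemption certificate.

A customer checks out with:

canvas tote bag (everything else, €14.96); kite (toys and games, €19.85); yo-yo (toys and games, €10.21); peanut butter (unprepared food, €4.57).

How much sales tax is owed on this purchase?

€0.79

Canvas tote bag €14.96: everything else → 5.25% → €0.79
Kite €19.85: toys and games, buyer-exempt → 0% → €0.00
Yo-yo €10.21: toys and games, buyer-exempt → 0% → €0.00
Peanut butter €4.57: unprepared food → 0% → €0.00
Total tax = €0.79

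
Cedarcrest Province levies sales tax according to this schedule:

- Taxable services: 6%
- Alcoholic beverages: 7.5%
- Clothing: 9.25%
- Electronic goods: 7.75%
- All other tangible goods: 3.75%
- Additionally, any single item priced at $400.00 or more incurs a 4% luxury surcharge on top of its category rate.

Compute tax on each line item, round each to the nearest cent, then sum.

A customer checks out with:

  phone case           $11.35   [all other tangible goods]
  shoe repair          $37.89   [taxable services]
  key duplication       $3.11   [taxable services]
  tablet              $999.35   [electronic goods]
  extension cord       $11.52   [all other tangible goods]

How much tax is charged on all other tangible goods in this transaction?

$0.86

Phone case $11.35: all other tangible goods → 3.75% → $0.43
Extension cord $11.52: all other tangible goods → 3.75% → $0.43
Tax on all other tangible goods = $0.43 + $0.43 = $0.86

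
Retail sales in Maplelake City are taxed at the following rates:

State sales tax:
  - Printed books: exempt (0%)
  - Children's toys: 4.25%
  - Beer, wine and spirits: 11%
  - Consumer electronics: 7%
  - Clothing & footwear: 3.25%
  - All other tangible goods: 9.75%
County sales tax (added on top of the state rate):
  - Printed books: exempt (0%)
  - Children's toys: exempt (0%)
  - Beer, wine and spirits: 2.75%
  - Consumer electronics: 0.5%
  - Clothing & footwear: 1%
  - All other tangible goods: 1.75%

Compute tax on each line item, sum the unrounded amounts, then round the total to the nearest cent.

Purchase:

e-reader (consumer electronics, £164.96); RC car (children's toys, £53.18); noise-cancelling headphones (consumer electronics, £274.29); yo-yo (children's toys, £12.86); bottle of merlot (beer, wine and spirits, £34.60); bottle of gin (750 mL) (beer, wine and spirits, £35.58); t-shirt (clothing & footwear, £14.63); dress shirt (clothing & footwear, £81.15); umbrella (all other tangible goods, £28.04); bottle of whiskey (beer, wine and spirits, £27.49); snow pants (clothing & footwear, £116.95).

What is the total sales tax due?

E-reader £164.96: consumer electronics → 7% + 0.5% county = 7.5% → £12.372
RC car £53.18: children's toys → 4.25% + 0% county = 4.25% → £2.26015
Noise-cancelling headphones £274.29: consumer electronics → 7% + 0.5% county = 7.5% → £20.57175
Yo-yo £12.86: children's toys → 4.25% + 0% county = 4.25% → £0.54655
Bottle of merlot £34.60: beer, wine and spirits → 11% + 2.75% county = 13.75% → £4.7575
Bottle of gin (750 mL) £35.58: beer, wine and spirits → 11% + 2.75% county = 13.75% → £4.89225
T-shirt £14.63: clothing & footwear → 3.25% + 1% county = 4.25% → £0.621775
Dress shirt £81.15: clothing & footwear → 3.25% + 1% county = 4.25% → £3.448875
Umbrella £28.04: all other tangible goods → 9.75% + 1.75% county = 11.5% → £3.2246
Bottle of whiskey £27.49: beer, wine and spirits → 11% + 2.75% county = 13.75% → £3.779875
Snow pants £116.95: clothing & footwear → 3.25% + 1% county = 4.25% → £4.970375
Unrounded tax sum = £61.4457 → £61.45

£61.45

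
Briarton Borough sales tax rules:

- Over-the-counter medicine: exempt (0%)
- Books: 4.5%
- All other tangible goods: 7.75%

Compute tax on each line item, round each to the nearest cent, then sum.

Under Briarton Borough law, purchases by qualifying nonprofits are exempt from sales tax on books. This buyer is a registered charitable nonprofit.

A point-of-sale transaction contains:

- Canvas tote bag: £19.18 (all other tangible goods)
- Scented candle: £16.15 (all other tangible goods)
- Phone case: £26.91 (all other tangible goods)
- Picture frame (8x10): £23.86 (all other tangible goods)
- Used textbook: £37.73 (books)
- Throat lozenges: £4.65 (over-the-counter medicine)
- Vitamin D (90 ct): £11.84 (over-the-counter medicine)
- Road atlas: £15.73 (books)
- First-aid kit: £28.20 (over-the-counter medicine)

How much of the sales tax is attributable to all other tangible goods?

£6.68

Canvas tote bag £19.18: all other tangible goods → 7.75% → £1.49
Scented candle £16.15: all other tangible goods → 7.75% → £1.25
Phone case £26.91: all other tangible goods → 7.75% → £2.09
Picture frame (8x10) £23.86: all other tangible goods → 7.75% → £1.85
Tax on all other tangible goods = £1.49 + £1.25 + £2.09 + £1.85 = £6.68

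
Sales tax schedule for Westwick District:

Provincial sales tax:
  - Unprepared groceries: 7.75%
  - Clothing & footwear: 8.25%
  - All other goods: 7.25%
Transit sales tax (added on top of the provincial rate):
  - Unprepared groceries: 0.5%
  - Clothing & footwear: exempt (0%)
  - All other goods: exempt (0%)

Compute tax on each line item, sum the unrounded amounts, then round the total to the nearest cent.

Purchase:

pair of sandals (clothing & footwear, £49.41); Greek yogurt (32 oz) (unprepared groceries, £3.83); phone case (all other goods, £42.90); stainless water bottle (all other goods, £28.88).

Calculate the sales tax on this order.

£9.60

Pair of sandals £49.41: clothing & footwear → 8.25% + 0% transit = 8.25% → £4.076325
Greek yogurt (32 oz) £3.83: unprepared groceries → 7.75% + 0.5% transit = 8.25% → £0.315975
Phone case £42.90: all other goods → 7.25% + 0% transit = 7.25% → £3.11025
Stainless water bottle £28.88: all other goods → 7.25% + 0% transit = 7.25% → £2.0938
Unrounded tax sum = £9.59635 → £9.60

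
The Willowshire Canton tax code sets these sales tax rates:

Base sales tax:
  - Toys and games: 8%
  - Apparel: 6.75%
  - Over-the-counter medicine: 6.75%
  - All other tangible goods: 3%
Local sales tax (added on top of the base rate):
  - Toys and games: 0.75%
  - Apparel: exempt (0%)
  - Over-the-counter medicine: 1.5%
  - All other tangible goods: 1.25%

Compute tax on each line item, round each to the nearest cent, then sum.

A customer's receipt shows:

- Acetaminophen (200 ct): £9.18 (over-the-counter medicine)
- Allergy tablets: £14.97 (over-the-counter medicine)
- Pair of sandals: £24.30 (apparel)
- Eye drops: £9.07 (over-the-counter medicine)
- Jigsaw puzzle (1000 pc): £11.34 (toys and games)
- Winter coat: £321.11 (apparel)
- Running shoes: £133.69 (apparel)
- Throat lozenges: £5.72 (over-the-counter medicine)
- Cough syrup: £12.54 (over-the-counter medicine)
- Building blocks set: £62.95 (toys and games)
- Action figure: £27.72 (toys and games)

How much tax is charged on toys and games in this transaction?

£8.93

Jigsaw puzzle (1000 pc) £11.34: toys and games → 8% + 0.75% local = 8.75% → £0.99
Building blocks set £62.95: toys and games → 8% + 0.75% local = 8.75% → £5.51
Action figure £27.72: toys and games → 8% + 0.75% local = 8.75% → £2.43
Tax on toys and games = £0.99 + £5.51 + £2.43 = £8.93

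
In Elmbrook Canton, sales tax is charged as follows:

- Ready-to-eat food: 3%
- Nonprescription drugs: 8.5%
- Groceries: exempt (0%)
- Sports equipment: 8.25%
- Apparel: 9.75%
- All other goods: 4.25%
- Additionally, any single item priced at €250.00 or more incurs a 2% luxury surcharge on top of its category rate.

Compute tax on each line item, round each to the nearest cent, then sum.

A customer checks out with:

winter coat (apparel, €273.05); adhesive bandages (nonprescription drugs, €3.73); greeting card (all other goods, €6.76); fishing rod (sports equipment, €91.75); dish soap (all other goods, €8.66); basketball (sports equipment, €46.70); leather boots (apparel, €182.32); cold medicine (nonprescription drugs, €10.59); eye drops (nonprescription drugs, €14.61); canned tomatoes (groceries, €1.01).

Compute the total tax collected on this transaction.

Winter coat €273.05: apparel → 9.75% + 2% surcharge = 11.75% → €32.08
Adhesive bandages €3.73: nonprescription drugs → 8.5% → €0.32
Greeting card €6.76: all other goods → 4.25% → €0.29
Fishing rod €91.75: sports equipment → 8.25% → €7.57
Dish soap €8.66: all other goods → 4.25% → €0.37
Basketball €46.70: sports equipment → 8.25% → €3.85
Leather boots €182.32: apparel → 9.75% → €17.78
Cold medicine €10.59: nonprescription drugs → 8.5% → €0.90
Eye drops €14.61: nonprescription drugs → 8.5% → €1.24
Canned tomatoes €1.01: groceries → 0% → €0.00
Total tax = €32.08 + €0.32 + €0.29 + €7.57 + €0.37 + €3.85 + €17.78 + €0.90 + €1.24 = €64.40

€64.40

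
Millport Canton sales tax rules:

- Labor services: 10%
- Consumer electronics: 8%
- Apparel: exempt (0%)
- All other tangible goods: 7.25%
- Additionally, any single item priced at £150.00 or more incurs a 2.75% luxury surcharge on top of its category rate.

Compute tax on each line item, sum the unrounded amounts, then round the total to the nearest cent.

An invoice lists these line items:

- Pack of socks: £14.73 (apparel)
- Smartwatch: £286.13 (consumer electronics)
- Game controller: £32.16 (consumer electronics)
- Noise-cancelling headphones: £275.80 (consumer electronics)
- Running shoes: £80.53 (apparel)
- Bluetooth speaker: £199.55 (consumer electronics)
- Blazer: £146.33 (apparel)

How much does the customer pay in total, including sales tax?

£1119.66

Pack of socks £14.73: apparel → 0% → £0.00
Smartwatch £286.13: consumer electronics → 8% + 2.75% surcharge = 10.75% → £30.758975
Game controller £32.16: consumer electronics → 8% → £2.5728
Noise-cancelling headphones £275.80: consumer electronics → 8% + 2.75% surcharge = 10.75% → £29.6485
Running shoes £80.53: apparel → 0% → £0.00
Bluetooth speaker £199.55: consumer electronics → 8% + 2.75% surcharge = 10.75% → £21.451625
Blazer £146.33: apparel → 0% → £0.00
Subtotal = £1035.23; unrounded tax = £84.4319 → £84.43; total due = £1119.66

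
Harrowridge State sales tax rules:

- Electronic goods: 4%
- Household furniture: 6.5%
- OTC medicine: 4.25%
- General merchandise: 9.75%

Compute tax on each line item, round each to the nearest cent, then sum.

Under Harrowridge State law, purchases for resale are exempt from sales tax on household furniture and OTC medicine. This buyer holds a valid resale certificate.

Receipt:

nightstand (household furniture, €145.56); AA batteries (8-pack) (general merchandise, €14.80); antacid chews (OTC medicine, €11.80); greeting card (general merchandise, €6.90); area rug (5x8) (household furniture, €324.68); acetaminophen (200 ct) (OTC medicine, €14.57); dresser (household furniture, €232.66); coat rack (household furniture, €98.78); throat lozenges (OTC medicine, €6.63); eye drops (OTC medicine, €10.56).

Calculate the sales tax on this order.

Nightstand €145.56: household furniture, buyer-exempt → 0% → €0.00
AA batteries (8-pack) €14.80: general merchandise → 9.75% → €1.44
Antacid chews €11.80: OTC medicine, buyer-exempt → 0% → €0.00
Greeting card €6.90: general merchandise → 9.75% → €0.67
Area rug (5x8) €324.68: household furniture, buyer-exempt → 0% → €0.00
Acetaminophen (200 ct) €14.57: OTC medicine, buyer-exempt → 0% → €0.00
Dresser €232.66: household furniture, buyer-exempt → 0% → €0.00
Coat rack €98.78: household furniture, buyer-exempt → 0% → €0.00
Throat lozenges €6.63: OTC medicine, buyer-exempt → 0% → €0.00
Eye drops €10.56: OTC medicine, buyer-exempt → 0% → €0.00
Total tax = €1.44 + €0.67 = €2.11

€2.11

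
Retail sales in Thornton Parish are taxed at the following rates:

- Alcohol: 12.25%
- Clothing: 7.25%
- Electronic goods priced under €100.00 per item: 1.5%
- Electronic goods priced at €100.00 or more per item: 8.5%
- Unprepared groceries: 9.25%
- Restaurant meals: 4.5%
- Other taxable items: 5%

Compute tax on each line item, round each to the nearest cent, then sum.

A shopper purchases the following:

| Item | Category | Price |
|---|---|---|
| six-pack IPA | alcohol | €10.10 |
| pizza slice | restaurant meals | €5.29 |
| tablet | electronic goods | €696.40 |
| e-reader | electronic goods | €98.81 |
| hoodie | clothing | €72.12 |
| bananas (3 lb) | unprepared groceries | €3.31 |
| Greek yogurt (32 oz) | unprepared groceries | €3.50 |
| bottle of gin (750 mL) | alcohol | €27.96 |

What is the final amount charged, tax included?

€988.93

Six-pack IPA €10.10: alcohol → 12.25% → €1.24
Pizza slice €5.29: restaurant meals → 4.5% → €0.24
Tablet €696.40: electronic goods, €100.00 or more → 8.5% → €59.19
E-reader €98.81: electronic goods, under €100.00 → 1.5% → €1.48
Hoodie €72.12: clothing → 7.25% → €5.23
Bananas (3 lb) €3.31: unprepared groceries → 9.25% → €0.31
Greek yogurt (32 oz) €3.50: unprepared groceries → 9.25% → €0.32
Bottle of gin (750 mL) €27.96: alcohol → 12.25% → €3.43
Subtotal = €917.49; tax = €71.44; total due = €988.93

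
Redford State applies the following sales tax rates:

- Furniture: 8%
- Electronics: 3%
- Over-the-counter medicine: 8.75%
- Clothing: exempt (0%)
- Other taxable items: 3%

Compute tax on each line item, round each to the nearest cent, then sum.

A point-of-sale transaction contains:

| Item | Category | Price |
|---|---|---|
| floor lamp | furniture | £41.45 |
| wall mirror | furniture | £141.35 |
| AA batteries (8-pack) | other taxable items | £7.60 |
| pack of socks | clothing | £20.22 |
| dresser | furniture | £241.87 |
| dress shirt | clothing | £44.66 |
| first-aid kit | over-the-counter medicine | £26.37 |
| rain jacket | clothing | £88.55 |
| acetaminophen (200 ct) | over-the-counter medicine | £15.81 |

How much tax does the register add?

Floor lamp £41.45: furniture → 8% → £3.32
Wall mirror £141.35: furniture → 8% → £11.31
AA batteries (8-pack) £7.60: other taxable items → 3% → £0.23
Pack of socks £20.22: clothing → 0% → £0.00
Dresser £241.87: furniture → 8% → £19.35
Dress shirt £44.66: clothing → 0% → £0.00
First-aid kit £26.37: over-the-counter medicine → 8.75% → £2.31
Rain jacket £88.55: clothing → 0% → £0.00
Acetaminophen (200 ct) £15.81: over-the-counter medicine → 8.75% → £1.38
Total tax = £3.32 + £11.31 + £0.23 + £19.35 + £2.31 + £1.38 = £37.90

£37.90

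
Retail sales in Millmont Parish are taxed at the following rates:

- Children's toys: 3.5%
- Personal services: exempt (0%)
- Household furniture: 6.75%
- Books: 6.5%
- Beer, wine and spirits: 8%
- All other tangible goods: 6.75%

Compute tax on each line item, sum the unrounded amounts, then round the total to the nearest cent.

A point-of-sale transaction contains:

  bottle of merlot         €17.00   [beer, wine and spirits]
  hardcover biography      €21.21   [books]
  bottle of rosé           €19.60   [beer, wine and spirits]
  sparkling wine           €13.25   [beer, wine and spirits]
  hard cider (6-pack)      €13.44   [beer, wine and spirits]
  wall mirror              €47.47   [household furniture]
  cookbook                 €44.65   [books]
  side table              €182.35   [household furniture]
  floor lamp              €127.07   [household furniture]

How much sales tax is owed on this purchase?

€33.43

Bottle of merlot €17.00: beer, wine and spirits → 8% → €1.36
Hardcover biography €21.21: books → 6.5% → €1.37865
Bottle of rosé €19.60: beer, wine and spirits → 8% → €1.568
Sparkling wine €13.25: beer, wine and spirits → 8% → €1.06
Hard cider (6-pack) €13.44: beer, wine and spirits → 8% → €1.0752
Wall mirror €47.47: household furniture → 6.75% → €3.204225
Cookbook €44.65: books → 6.5% → €2.90225
Side table €182.35: household furniture → 6.75% → €12.308625
Floor lamp €127.07: household furniture → 6.75% → €8.577225
Unrounded tax sum = €33.434175 → €33.43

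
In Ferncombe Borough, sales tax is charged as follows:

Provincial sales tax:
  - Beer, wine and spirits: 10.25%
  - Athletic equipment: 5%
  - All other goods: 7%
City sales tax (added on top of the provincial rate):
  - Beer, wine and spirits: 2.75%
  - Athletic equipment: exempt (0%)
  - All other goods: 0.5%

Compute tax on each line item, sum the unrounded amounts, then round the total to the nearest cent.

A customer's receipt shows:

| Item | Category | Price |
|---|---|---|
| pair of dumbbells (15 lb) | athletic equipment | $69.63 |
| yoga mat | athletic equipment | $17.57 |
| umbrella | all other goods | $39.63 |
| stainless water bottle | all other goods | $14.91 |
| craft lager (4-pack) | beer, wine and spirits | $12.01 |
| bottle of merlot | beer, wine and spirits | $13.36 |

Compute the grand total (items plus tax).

Pair of dumbbells (15 lb) $69.63: athletic equipment → 5% + 0% city = 5% → $3.4815
Yoga mat $17.57: athletic equipment → 5% + 0% city = 5% → $0.8785
Umbrella $39.63: all other goods → 7% + 0.5% city = 7.5% → $2.97225
Stainless water bottle $14.91: all other goods → 7% + 0.5% city = 7.5% → $1.11825
Craft lager (4-pack) $12.01: beer, wine and spirits → 10.25% + 2.75% city = 13% → $1.5613
Bottle of merlot $13.36: beer, wine and spirits → 10.25% + 2.75% city = 13% → $1.7368
Subtotal = $167.11; unrounded tax = $11.7486 → $11.75; total due = $178.86

$178.86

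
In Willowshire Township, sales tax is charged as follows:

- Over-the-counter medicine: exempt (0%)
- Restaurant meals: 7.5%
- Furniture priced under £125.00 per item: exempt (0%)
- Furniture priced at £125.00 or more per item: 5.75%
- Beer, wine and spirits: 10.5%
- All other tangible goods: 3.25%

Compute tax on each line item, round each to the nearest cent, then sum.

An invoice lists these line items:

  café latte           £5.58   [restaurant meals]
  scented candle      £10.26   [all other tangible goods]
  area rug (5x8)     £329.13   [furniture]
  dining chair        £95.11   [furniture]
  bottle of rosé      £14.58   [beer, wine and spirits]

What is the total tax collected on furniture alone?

Area rug (5x8) £329.13: furniture, £125.00 or more → 5.75% → £18.92
Dining chair £95.11: furniture, under £125.00 → 0% → £0.00
Tax on furniture = £18.92 + £0.00 = £18.92

£18.92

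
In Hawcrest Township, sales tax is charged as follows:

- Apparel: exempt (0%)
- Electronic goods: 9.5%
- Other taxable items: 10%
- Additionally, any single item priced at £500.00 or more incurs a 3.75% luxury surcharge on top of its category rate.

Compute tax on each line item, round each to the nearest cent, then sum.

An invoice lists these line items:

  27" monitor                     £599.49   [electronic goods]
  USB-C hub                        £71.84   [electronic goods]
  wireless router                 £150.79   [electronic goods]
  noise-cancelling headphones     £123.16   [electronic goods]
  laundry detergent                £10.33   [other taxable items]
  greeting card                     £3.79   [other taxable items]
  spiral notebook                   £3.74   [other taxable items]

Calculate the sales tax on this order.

27" monitor £599.49: electronic goods → 9.5% + 3.75% surcharge = 13.25% → £79.43
USB-C hub £71.84: electronic goods → 9.5% → £6.82
Wireless router £150.79: electronic goods → 9.5% → £14.33
Noise-cancelling headphones £123.16: electronic goods → 9.5% → £11.70
Laundry detergent £10.33: other taxable items → 10% → £1.03
Greeting card £3.79: other taxable items → 10% → £0.38
Spiral notebook £3.74: other taxable items → 10% → £0.37
Total tax = £79.43 + £6.82 + £14.33 + £11.70 + £1.03 + £0.38 + £0.37 = £114.06

£114.06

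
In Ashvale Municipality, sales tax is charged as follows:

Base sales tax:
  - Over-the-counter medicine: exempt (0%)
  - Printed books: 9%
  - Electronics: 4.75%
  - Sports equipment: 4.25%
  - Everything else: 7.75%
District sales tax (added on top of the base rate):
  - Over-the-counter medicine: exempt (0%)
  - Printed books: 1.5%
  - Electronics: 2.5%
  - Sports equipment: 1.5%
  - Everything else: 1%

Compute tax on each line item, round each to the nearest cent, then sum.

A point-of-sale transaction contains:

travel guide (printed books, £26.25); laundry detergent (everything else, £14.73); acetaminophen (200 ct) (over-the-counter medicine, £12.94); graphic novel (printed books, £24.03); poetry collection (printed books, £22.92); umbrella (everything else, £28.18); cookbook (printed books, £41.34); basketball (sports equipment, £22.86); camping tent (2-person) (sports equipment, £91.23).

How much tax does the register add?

Travel guide £26.25: printed books → 9% + 1.5% district = 10.5% → £2.76
Laundry detergent £14.73: everything else → 7.75% + 1% district = 8.75% → £1.29
Acetaminophen (200 ct) £12.94: over-the-counter medicine → 0% + 0% district = 0% → £0.00
Graphic novel £24.03: printed books → 9% + 1.5% district = 10.5% → £2.52
Poetry collection £22.92: printed books → 9% + 1.5% district = 10.5% → £2.41
Umbrella £28.18: everything else → 7.75% + 1% district = 8.75% → £2.47
Cookbook £41.34: printed books → 9% + 1.5% district = 10.5% → £4.34
Basketball £22.86: sports equipment → 4.25% + 1.5% district = 5.75% → £1.31
Camping tent (2-person) £91.23: sports equipment → 4.25% + 1.5% district = 5.75% → £5.25
Total tax = £2.76 + £1.29 + £2.52 + £2.41 + £2.47 + £4.34 + £1.31 + £5.25 = £22.35

£22.35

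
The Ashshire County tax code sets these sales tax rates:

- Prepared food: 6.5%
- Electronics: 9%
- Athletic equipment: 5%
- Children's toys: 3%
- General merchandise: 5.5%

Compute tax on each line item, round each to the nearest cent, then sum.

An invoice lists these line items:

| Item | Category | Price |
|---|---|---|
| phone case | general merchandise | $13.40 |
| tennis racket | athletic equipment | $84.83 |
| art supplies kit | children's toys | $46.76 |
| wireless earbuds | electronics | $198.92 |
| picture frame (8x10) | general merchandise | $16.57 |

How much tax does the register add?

Phone case $13.40: general merchandise → 5.5% → $0.74
Tennis racket $84.83: athletic equipment → 5% → $4.24
Art supplies kit $46.76: children's toys → 3% → $1.40
Wireless earbuds $198.92: electronics → 9% → $17.90
Picture frame (8x10) $16.57: general merchandise → 5.5% → $0.91
Total tax = $0.74 + $4.24 + $1.40 + $17.90 + $0.91 = $25.19

$25.19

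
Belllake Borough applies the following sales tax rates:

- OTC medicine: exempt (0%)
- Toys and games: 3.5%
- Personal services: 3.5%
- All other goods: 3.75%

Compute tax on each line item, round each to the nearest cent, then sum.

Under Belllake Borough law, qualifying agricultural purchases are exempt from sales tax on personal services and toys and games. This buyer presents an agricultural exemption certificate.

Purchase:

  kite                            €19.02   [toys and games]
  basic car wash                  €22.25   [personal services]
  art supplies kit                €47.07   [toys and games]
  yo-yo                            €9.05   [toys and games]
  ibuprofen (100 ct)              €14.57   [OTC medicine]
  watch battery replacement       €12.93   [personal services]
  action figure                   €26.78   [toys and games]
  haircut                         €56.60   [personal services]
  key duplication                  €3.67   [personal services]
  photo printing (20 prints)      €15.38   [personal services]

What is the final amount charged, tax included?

Kite €19.02: toys and games, buyer-exempt → 0% → €0.00
Basic car wash €22.25: personal services, buyer-exempt → 0% → €0.00
Art supplies kit €47.07: toys and games, buyer-exempt → 0% → €0.00
Yo-yo €9.05: toys and games, buyer-exempt → 0% → €0.00
Ibuprofen (100 ct) €14.57: OTC medicine → 0% → €0.00
Watch battery replacement €12.93: personal services, buyer-exempt → 0% → €0.00
Action figure €26.78: toys and games, buyer-exempt → 0% → €0.00
Haircut €56.60: personal services, buyer-exempt → 0% → €0.00
Key duplication €3.67: personal services, buyer-exempt → 0% → €0.00
Photo printing (20 prints) €15.38: personal services, buyer-exempt → 0% → €0.00
Subtotal = €227.32; tax = €0.00; total due = €227.32

€227.32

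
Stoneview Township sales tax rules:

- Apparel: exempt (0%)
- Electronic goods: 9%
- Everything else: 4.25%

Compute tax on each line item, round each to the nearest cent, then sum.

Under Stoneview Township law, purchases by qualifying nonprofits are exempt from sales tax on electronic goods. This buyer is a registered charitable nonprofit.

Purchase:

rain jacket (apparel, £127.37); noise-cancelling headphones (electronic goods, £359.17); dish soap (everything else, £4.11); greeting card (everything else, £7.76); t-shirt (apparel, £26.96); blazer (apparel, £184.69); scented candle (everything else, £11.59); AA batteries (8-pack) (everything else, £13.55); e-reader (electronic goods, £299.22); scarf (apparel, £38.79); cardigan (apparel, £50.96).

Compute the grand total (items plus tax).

Rain jacket £127.37: apparel → 0% → £0.00
Noise-cancelling headphones £359.17: electronic goods, buyer-exempt → 0% → £0.00
Dish soap £4.11: everything else → 4.25% → £0.17
Greeting card £7.76: everything else → 4.25% → £0.33
T-shirt £26.96: apparel → 0% → £0.00
Blazer £184.69: apparel → 0% → £0.00
Scented candle £11.59: everything else → 4.25% → £0.49
AA batteries (8-pack) £13.55: everything else → 4.25% → £0.58
E-reader £299.22: electronic goods, buyer-exempt → 0% → £0.00
Scarf £38.79: apparel → 0% → £0.00
Cardigan £50.96: apparel → 0% → £0.00
Subtotal = £1124.17; tax = £1.57; total due = £1125.74

£1125.74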